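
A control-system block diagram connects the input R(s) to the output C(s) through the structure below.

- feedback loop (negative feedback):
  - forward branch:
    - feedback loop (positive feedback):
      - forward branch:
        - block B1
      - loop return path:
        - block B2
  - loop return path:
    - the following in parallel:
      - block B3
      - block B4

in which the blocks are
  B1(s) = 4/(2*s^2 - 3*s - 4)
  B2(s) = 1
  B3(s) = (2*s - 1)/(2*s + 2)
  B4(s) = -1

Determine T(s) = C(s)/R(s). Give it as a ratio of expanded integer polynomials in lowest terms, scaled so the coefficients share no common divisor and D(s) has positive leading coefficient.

Step 1 - close the feedback loop around B1, B2: 4/(2*s^2 - 3*s - 8)
Step 2 - sum the parallel branches B3, B4: (-3)/(2*s + 2)
Step 3 - reduce the feedback loop with forward [B1/(1-B1*B2)] and return (B3+B4); the result is T(s) itself (integer coefficients, no common factor, positive leading denominator coefficient)

Therefore the answer is (4*s + 4)/(2*s^3 - s^2 - 11*s - 14).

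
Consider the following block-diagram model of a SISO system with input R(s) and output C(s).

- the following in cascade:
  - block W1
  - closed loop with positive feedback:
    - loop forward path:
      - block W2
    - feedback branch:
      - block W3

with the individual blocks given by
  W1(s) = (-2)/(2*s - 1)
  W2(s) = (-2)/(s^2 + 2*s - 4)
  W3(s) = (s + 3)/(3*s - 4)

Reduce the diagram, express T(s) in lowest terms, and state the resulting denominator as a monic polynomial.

Answer: s^4 + s^3/6 - 19*s^2/3 + 31*s/3 - 11/3

Working:
Step 1 - reduce the feedback loop with forward W2 and return W3; result (8 - 6*s)/(3*s^3 + 2*s^2 - 18*s + 22)
Step 2 - reduce the series chain W1, [W2/(1-W2*W3)]; result (12*s - 16)/(6*s^4 + s^3 - 38*s^2 + 62*s - 22)
That last expression is T(s), already simplified. Scaling its denominator by 1/6 (the reciprocal of the leading coefficient) yields the monic denominator.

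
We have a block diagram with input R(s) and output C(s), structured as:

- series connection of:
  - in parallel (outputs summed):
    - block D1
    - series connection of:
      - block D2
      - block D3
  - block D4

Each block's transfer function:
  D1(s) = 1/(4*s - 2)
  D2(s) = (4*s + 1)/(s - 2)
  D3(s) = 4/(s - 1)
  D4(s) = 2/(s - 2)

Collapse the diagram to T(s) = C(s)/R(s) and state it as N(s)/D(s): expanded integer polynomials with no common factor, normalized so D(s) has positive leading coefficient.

First reduce the diagram to T(s).

1. cascade D2, D3, giving (16*s + 4)/(s^2 - 3*s + 2)
2. add D1, (D2*D3) (parallel), giving (65*s^2 - 19*s - 6)/(4*s^3 - 14*s^2 + 14*s - 4)
3. cascade (D1+(D2*D3)), D4, giving the overall T(s)

Answer: (65*s^2 - 19*s - 6)/(2*s^4 - 11*s^3 + 21*s^2 - 16*s + 4)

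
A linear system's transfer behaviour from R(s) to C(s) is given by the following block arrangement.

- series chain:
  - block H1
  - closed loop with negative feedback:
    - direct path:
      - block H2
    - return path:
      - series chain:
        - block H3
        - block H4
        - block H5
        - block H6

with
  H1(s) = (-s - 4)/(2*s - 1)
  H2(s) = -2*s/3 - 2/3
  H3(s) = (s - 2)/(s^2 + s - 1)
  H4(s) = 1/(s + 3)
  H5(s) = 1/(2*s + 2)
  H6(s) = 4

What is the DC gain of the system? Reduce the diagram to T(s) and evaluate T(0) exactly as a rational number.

Step 1. combine H3, H4, H5, H6 in series = (2*s - 4)/(s^4 + 5*s^3 + 6*s^2 - s - 3)
Step 2. reduce the feedback loop with forward H2 and return (H3*H4*H5*H6) = (-2*s^4 - 10*s^3 - 12*s^2 + 2*s + 6)/(3*s^3 + 12*s^2 + 2*s - 1)
Step 3. combine H1, [H2/(1+H2*(H3*H4*H5*H6))] in series = (2*s^5 + 18*s^4 + 52*s^3 + 46*s^2 - 14*s - 24)/(6*s^4 + 21*s^3 - 8*s^2 - 4*s + 1)
Evaluating the step-3 result (the overall T(s)) at s = 0 gives T(0) = -24/1 = -24.

Therefore the answer is -24.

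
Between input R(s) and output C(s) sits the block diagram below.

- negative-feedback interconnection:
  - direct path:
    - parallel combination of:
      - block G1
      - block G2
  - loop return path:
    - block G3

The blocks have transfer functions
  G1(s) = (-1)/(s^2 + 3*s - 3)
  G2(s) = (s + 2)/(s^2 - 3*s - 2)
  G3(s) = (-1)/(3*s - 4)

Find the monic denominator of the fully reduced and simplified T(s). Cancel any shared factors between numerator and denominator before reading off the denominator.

Answer: s^5 - 4*s^4/3 - 43*s^3/3 + 61*s^2/3 - 20/3

Working:
Step 1: sum the parallel branches G1, G2: (s^3 + 4*s^2 + 6*s - 4)/(s^4 - 14*s^2 + 3*s + 6)
Step 2: collapse the loop ((G1+G2) forward, G3 return): (3*s^4 + 8*s^3 + 2*s^2 - 36*s + 16)/(3*s^5 - 4*s^4 - 43*s^3 + 61*s^2 - 20)
Step 2 gives the fully reduced T(s), with no common factor left to cancel. The denominator's leading coefficient is 3, so divide each of its coefficients by 3 to get the monic form.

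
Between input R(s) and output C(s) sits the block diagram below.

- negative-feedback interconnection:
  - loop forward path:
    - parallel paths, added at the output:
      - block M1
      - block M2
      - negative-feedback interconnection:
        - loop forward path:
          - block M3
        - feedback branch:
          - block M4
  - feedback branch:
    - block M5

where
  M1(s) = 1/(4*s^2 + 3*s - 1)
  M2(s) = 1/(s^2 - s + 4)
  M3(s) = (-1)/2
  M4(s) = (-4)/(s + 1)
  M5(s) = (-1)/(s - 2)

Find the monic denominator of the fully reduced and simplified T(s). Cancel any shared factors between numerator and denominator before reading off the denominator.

The answer is s^6 + 5*s^5/4 - 23*s^4/8 + 63*s^3/8 - 135*s^2/8 - 173*s/8 + 13/4.

Reasoning:
1. collapse the loop (M3 forward, M4 return), giving (-s - 1)/(2*s + 6)
2. sum the parallel branches M1, M2, [M3/(1+M3*M4)], giving (-4*s^5 - 3*s^4 - s^3 + 9*s^2 + 9*s + 22)/(8*s^5 + 22*s^4 + 18*s^3 + 98*s^2 + 70*s - 24)
3. close the feedback loop around (M1+M2+[M3/(1+M3*M4)]), M5, giving (-4*s^6 + 5*s^5 + 5*s^4 + 11*s^3 - 9*s^2 + 4*s - 44)/(8*s^6 + 10*s^5 - 23*s^4 + 63*s^3 - 135*s^2 - 173*s + 26)
The result of step 3 is T(s) in lowest terms. Its denominator has leading coefficient 8; dividing the denominator through by 8 makes it monic.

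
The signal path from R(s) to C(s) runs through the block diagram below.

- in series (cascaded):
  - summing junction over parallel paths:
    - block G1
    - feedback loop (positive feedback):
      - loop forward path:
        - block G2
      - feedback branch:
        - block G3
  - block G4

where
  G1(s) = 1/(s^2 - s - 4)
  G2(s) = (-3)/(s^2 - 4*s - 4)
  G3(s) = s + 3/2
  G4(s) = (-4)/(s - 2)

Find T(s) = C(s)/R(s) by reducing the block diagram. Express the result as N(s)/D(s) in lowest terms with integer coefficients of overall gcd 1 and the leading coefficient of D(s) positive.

Answer: (16*s^2 - 16*s - 100)/(2*s^5 - 8*s^4 + 3*s^3 + 17*s^2 - 18*s + 8)

Working:
[1] close the feedback loop around G2, G3 -> (-6)/(2*s^2 - 2*s + 1)
[2] reduce the parallel group G1, [G2/(1-G2*G3)] -> (-4*s^2 + 4*s + 25)/(2*s^4 - 4*s^3 - 5*s^2 + 7*s - 4)
[3] series reduction of (G1+[G2/(1-G2*G3)]), G4, giving the overall T(s)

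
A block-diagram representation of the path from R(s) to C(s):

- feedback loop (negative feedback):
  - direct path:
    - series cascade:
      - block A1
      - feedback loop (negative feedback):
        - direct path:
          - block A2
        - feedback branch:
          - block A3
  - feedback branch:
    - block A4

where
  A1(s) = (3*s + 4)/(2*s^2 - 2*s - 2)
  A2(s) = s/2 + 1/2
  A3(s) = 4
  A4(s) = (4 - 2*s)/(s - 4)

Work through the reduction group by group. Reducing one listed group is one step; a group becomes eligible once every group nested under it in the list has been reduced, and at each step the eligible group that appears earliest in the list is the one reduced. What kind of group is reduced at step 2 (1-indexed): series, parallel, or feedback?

The answer is series.

Reasoning:
Step 1. apply the feedback formula to A2, A3
Step 2. series reduction of A1, [A2/(1+A2*A3)]
Step 3. close the feedback loop around (A1*[A2/(1+A2*A3)]), A4
The group at step 2 is a series group.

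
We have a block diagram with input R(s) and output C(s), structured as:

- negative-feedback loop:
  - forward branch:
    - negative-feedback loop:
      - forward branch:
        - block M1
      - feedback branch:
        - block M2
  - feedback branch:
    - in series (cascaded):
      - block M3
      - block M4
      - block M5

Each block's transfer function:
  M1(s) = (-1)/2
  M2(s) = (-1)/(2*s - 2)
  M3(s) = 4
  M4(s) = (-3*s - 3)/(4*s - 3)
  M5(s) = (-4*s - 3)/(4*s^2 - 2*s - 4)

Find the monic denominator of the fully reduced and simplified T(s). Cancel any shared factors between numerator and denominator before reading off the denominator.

Step 1. apply the feedback formula to M1, M2 -> (2 - 2*s)/(4*s - 3)
Step 2. reduce the series chain M3, M4, M5 -> (24*s^2 + 42*s + 18)/(8*s^3 - 10*s^2 - 5*s + 6)
Step 3. feedback reduction of [M1/(1+M1*M2)], (M3*M4*M5) -> (-16*s^4 + 36*s^3 - 10*s^2 - 22*s + 12)/(32*s^4 - 112*s^3 - 26*s^2 + 87*s + 18)
Step 3 gives the fully reduced T(s), with no common factor left to cancel. The denominator's leading coefficient is 32, so divide each of its coefficients by 32 to get the monic form.

Answer: s^4 - 7*s^3/2 - 13*s^2/16 + 87*s/32 + 9/16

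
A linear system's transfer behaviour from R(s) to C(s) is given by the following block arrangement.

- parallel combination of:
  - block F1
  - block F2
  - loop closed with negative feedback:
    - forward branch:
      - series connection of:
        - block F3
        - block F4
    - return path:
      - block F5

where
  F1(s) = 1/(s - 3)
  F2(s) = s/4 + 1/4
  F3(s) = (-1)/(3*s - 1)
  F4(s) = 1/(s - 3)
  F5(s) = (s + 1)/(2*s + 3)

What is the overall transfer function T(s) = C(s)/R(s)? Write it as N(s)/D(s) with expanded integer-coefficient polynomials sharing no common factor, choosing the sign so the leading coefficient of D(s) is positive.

First reduce the diagram to T(s).

Step 1. series reduction of F3, F4, giving (-1)/(3*s^2 - 10*s + 3)
Step 2. apply the feedback formula to (F3*F4), F5, giving (-2*s - 3)/(6*s^3 - 11*s^2 - 25*s + 8)
Step 3. parallel reduction of F1, F2, [(F3*F4)/(1+(F3*F4)*F5)]; the result is T(s) itself (integer coefficients, no common factor, positive leading denominator coefficient)

Answer: (6*s^5 - 23*s^4 + 3*s^3 + 39*s^2 - 29*s + 44)/(24*s^4 - 116*s^3 + 32*s^2 + 332*s - 96)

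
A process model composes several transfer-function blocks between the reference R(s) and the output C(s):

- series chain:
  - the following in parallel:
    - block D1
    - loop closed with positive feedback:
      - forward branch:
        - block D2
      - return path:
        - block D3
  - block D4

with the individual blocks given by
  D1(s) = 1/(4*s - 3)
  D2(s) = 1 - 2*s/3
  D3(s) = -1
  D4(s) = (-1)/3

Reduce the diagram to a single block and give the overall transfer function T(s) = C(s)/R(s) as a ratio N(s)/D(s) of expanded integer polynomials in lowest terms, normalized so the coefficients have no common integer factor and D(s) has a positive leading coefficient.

1. collapse the loop (D2 forward, D3 return); result (2*s - 3)/(2*s - 6)
2. add D1, [D2/(1-D2*D3)] (parallel); result (8*s^2 - 16*s + 3)/(8*s^2 - 30*s + 18)
3. series reduction of (D1+[D2/(1-D2*D3)]), D4: this yields T(s), and no further normalization is needed

Therefore the answer is (-8*s^2 + 16*s - 3)/(24*s^2 - 90*s + 54).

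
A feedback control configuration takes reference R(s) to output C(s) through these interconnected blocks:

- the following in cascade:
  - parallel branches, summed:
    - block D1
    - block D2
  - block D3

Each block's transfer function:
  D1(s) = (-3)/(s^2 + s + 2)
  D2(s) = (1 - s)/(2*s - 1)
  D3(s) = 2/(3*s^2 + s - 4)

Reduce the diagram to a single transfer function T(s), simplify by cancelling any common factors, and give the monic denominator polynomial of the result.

Reducing step by step:

Step 1. reduce the parallel group D1, D2 = (-s^3 - 7*s + 5)/(2*s^3 + s^2 + 3*s - 2)
Step 2. cascade (D1+D2), D3 = (-2*s^3 - 14*s + 10)/(6*s^5 + 5*s^4 + 2*s^3 - 7*s^2 - 14*s + 8)
No further cancellation is possible in the step-2 result, so that is T(s). Its denominator becomes monic after dividing by the leading coefficient 6.

Answer: s^5 + 5*s^4/6 + s^3/3 - 7*s^2/6 - 7*s/3 + 4/3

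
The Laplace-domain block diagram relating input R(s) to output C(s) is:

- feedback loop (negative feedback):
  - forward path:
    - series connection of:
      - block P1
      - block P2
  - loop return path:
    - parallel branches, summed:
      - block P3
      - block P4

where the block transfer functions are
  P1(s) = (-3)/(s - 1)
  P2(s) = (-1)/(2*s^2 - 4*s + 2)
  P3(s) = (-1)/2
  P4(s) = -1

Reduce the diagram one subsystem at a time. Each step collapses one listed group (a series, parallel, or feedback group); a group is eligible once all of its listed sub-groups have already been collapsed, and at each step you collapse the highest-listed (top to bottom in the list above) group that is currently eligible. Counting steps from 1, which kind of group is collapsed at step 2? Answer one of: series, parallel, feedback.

The answer is parallel.

Reasoning:
Step 1: series reduction of P1, P2
Step 2: add P3, P4 (parallel)
Step 3: collapse the loop ((P1*P2) forward, (P3+P4) return)
Step 2: parallel.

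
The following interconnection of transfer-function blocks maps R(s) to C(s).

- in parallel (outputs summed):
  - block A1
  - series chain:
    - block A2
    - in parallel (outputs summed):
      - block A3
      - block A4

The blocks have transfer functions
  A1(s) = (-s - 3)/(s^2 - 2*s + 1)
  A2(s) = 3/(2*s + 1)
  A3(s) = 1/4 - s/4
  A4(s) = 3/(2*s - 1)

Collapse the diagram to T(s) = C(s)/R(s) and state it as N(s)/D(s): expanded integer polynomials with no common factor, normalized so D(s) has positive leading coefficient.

The answer is (-6*s^4 + 5*s^3 - 39*s^2 - 53*s + 45)/(16*s^4 - 32*s^3 + 12*s^2 + 8*s - 4).

Reasoning:
[1] sum the parallel branches A3, A4 gives (-2*s^2 + 3*s + 11)/(8*s - 4)
[2] reduce the series chain A2, (A3+A4) gives (-6*s^2 + 9*s + 33)/(16*s^2 - 4)
[3] sum the parallel branches A1, (A2*(A3+A4)) - this is the overall T(s), already in the required normalized form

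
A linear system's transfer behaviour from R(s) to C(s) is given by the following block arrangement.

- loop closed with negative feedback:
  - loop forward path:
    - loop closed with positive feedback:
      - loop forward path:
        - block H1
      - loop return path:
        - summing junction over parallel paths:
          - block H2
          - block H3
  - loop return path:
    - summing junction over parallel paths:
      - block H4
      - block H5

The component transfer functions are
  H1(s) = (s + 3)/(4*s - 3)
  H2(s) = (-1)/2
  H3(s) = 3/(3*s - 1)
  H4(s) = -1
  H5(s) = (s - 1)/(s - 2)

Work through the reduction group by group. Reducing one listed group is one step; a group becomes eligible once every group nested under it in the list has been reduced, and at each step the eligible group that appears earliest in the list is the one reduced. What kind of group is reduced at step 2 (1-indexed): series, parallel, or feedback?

1. sum the parallel branches H2, H3
2. close the feedback loop around H1, (H2+H3)
3. parallel reduction of H4, H5
4. feedback reduction of [H1/(1-H1*(H2+H3))], (H4+H5)
So the answer for step 2 is feedback.

Hence the answer: feedback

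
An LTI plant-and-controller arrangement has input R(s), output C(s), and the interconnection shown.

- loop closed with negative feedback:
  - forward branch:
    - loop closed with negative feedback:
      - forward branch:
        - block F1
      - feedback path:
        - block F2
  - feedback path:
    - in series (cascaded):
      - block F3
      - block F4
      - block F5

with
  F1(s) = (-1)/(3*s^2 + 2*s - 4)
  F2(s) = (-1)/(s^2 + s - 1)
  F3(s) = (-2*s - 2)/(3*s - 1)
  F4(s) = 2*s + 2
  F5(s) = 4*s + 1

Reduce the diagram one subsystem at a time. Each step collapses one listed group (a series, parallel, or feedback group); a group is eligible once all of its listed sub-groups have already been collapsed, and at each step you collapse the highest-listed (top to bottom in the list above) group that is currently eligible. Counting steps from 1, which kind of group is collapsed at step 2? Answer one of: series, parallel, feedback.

1. close the feedback loop around F1, F2
2. combine F3, F4, F5 in series
3. close the feedback loop around [F1/(1+F1*F2)], (F3*F4*F5)
The group at step 2 is a series group.

Answer: series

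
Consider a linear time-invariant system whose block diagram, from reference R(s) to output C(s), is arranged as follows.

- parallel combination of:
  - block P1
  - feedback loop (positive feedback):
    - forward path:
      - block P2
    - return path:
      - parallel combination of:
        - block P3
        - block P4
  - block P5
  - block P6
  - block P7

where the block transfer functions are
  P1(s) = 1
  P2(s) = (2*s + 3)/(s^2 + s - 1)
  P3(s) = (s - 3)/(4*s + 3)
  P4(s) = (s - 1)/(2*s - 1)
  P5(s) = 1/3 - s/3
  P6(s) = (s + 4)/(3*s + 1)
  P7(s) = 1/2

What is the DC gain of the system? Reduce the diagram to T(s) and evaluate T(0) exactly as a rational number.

Answer: 17/6

Working:
1. reduce the parallel group P3, P4 -> (6*s^2 - 8*s)/(8*s^2 + 2*s - 3)
2. apply the feedback formula to P2, (P3+P4) -> (16*s^3 + 28*s^2 - 9)/(8*s^4 - 2*s^3 - 11*s^2 + 19*s + 3)
3. add P1, [P2/(1-P2*(P3+P4))], P5, P6, P7 (parallel) -> (-48*s^6 + 308*s^5 + 560*s^4 + 9*s^3 + 468*s^2 + 614*s + 51)/(144*s^5 + 12*s^4 - 210*s^3 + 276*s^2 + 168*s + 18)
That last expression is T(s); at s = 0 only the constant terms survive, so T(0) = 51/18 = 17/6.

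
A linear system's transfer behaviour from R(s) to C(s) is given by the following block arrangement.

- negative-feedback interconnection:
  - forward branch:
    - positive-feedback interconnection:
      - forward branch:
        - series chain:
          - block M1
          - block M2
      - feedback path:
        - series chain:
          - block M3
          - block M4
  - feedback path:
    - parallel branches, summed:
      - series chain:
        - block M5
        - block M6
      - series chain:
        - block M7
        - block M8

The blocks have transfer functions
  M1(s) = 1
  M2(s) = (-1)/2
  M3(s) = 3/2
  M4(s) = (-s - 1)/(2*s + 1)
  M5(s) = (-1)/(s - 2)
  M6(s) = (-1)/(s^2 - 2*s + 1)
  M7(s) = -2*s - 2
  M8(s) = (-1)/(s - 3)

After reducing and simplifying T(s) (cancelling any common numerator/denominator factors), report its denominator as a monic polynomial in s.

[1] reduce the series chain M1, M2: (-1)/2
[2] series reduction of M3, M4: (-3*s - 3)/(4*s + 2)
[3] apply the feedback formula to (M1*M2), (M3*M4): (-4*s - 2)/(5*s + 1)
[4] reduce the series chain M5, M6: 1/(s^3 - 4*s^2 + 5*s - 2)
[5] combine M7, M8 in series: (2*s + 2)/(s - 3)
[6] parallel reduction of (M5*M6), (M7*M8): (2*s^4 - 6*s^3 + 2*s^2 + 7*s - 7)/(s^4 - 7*s^3 + 17*s^2 - 17*s + 6)
[7] apply the feedback formula to [(M1*M2)/(1-(M1*M2)*(M3*M4))], ((M5*M6)+(M7*M8)): (4*s^5 - 26*s^4 + 54*s^3 - 34*s^2 - 10*s + 12)/(3*s^5 + 14*s^4 - 82*s^3 + 100*s^2 - 27*s - 20)
Step 7 gives the fully reduced T(s), with no common factor left to cancel. The denominator's leading coefficient is 3, so divide each of its coefficients by 3 to get the monic form.

Answer: s^5 + 14*s^4/3 - 82*s^3/3 + 100*s^2/3 - 9*s - 20/3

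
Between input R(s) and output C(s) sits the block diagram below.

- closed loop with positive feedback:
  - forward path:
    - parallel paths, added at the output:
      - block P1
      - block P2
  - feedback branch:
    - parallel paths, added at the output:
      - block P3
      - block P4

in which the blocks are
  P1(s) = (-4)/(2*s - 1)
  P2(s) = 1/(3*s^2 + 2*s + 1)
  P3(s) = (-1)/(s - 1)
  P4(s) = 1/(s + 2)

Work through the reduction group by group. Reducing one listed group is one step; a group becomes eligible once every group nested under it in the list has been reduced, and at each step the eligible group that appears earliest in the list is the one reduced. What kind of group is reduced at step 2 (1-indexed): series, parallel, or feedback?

Step 1. reduce the parallel group P1, P2
Step 2. combine P3, P4 in parallel
Step 3. collapse the loop ((P1+P2) forward, (P3+P4) return)
The group at step 2 is a parallel group.

Therefore the answer is parallel.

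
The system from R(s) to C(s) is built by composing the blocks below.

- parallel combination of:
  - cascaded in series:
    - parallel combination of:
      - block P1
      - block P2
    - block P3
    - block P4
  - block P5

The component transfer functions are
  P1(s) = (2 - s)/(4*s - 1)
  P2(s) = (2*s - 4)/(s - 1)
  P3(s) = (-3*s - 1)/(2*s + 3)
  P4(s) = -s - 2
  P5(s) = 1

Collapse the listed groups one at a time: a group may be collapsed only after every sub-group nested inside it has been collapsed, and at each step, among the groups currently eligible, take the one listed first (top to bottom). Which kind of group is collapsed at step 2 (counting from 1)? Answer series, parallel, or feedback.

Step 1. sum the parallel branches P1, P2
Step 2. cascade (P1+P2), P3, P4
Step 3. sum the parallel branches ((P1+P2)*P3*P4), P5
So the answer for step 2 is series.

Hence the answer: series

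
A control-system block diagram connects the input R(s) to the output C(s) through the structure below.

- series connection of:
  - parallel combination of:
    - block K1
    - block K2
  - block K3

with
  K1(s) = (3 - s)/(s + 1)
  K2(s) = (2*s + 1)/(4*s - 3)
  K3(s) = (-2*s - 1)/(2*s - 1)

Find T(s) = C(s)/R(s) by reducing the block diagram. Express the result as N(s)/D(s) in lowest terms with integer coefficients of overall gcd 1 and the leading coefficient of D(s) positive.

(1) sum the parallel branches K1, K2 = (-2*s^2 + 18*s - 8)/(4*s^2 + s - 3)
(2) multiply (K1+K2), K3 (series); the result is T(s) itself (integer coefficients, no common factor, positive leading denominator coefficient)

Therefore the answer is (4*s^3 - 34*s^2 - 2*s + 8)/(8*s^3 - 2*s^2 - 7*s + 3).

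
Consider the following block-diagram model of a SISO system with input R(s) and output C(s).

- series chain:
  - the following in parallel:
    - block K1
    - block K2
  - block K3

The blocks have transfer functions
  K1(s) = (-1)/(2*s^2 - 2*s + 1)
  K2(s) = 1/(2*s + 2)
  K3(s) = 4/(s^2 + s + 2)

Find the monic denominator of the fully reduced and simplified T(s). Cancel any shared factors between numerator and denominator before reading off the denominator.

(1) parallel reduction of K1, K2: (2*s^2 - 4*s - 1)/(4*s^3 - 2*s + 2)
(2) series reduction of (K1+K2), K3: (4*s^2 - 8*s - 2)/(2*s^5 + 2*s^4 + 3*s^3 - s + 2)
The result of step 2 is T(s) in lowest terms. Its denominator has leading coefficient 2; dividing the denominator through by 2 makes it monic.

Hence the answer: s^5 + s^4 + 3*s^3/2 - s/2 + 1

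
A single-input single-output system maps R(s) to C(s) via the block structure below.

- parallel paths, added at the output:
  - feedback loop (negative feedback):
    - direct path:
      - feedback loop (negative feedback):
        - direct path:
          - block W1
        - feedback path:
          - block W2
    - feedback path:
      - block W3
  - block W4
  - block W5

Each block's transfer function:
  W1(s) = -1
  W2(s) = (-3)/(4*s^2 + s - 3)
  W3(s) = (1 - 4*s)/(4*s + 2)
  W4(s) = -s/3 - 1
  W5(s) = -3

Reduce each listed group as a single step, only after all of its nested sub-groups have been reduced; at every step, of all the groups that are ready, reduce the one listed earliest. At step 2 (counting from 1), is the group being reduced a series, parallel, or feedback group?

Step 1 - apply the feedback formula to W1, W2
Step 2 - apply the feedback formula to [W1/(1+W1*W2)], W3
Step 3 - combine [[W1/(1+W1*W2)]/(1+[W1/(1+W1*W2)]*W3)], W4, W5 in parallel
So the answer for step 2 is feedback.

Final answer: feedback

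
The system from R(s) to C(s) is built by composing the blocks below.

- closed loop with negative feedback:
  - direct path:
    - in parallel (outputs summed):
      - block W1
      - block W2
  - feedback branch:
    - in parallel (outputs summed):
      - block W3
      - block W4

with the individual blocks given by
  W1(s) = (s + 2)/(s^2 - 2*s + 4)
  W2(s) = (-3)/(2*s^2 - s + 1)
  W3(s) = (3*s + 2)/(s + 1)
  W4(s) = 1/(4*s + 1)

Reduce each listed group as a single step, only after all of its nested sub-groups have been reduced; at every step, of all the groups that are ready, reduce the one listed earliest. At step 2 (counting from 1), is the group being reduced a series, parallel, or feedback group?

(1) parallel reduction of W1, W2
(2) reduce the parallel group W3, W4
(3) collapse the loop ((W1+W2) forward, (W3+W4) return)
At step 2 the group reduced is parallel.

Answer: parallel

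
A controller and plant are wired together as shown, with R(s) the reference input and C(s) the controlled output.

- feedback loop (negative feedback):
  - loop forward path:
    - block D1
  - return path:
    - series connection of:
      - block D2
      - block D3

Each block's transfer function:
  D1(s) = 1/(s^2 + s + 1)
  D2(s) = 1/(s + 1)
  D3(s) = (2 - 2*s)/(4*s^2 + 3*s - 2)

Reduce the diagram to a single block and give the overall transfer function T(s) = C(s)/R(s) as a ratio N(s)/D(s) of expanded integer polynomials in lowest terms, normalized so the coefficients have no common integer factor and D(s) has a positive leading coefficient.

The answer is (4*s^3 + 7*s^2 + s - 2)/(4*s^5 + 11*s^4 + 12*s^3 + 6*s^2 - 3*s).

Reasoning:
Step 1 - series reduction of D2, D3, giving (2 - 2*s)/(4*s^3 + 7*s^2 + s - 2)
Step 2 - apply the feedback formula to D1, (D2*D3): this yields T(s), and no further normalization is needed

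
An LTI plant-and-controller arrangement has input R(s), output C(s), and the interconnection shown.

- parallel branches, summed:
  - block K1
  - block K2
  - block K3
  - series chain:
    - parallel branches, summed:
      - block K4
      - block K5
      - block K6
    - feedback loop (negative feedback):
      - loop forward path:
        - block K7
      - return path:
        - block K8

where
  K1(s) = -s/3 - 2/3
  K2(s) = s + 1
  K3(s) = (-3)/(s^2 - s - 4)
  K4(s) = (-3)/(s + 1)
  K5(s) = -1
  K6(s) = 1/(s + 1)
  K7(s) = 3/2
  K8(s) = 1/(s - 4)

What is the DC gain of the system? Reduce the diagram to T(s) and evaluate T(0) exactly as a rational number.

1. reduce the parallel group K4, K5, K6 gives (-s - 3)/(s + 1)
2. close the feedback loop around K7, K8 gives (3*s - 12)/(2*s - 5)
3. cascade (K4+K5+K6), [K7/(1+K7*K8)] gives (-3*s^2 + 3*s + 36)/(2*s^2 - 3*s - 5)
4. add K1, K2, K3, ((K4+K5+K6)*[K7/(1+K7*K8)]) (parallel) gives (4*s^5 - 17*s^4 - 7*s^3 + 141*s^2 - 60*s - 367)/(6*s^4 - 15*s^3 - 30*s^2 + 51*s + 60)
DC gain: substitute s = 0 into T(s) from step 4: T(0) = -367/60.

Answer: -367/60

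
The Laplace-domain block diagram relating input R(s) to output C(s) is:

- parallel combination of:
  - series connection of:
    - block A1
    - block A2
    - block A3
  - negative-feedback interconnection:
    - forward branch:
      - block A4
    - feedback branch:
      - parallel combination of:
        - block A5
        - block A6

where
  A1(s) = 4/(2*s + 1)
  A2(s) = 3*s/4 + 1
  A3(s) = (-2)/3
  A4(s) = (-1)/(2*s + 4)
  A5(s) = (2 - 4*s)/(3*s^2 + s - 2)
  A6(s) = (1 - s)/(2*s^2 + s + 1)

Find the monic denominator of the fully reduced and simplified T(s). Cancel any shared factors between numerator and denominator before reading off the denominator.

The answer is s^6 + 10*s^5/3 + 4*s^4 + 23*s^3/24 - 11*s^2/12 - 25*s/24 - 1/3.

Reasoning:
[1] cascade A1, A2, A3, giving (-6*s - 8)/(6*s + 3)
[2] add A5, A6 (parallel), giving (-11*s^3 + 2*s^2 + s)/(6*s^4 + 5*s^3 - s - 2)
[3] reduce the feedback loop with forward A4 and return (A5+A6), giving (-6*s^4 - 5*s^3 + s + 2)/(12*s^5 + 34*s^4 + 31*s^3 - 4*s^2 - 9*s - 8)
[4] combine (A1*A2*A3), [A4/(1+A4*(A5+A6))] in parallel, giving (-72*s^6 - 336*s^5 - 506*s^4 - 239*s^3 + 92*s^2 + 135*s + 70)/(72*s^6 + 240*s^5 + 288*s^4 + 69*s^3 - 66*s^2 - 75*s - 24)
Step 4 gives the fully reduced T(s), with no common factor left to cancel. The denominator's leading coefficient is 72, so divide each of its coefficients by 72 to get the monic form.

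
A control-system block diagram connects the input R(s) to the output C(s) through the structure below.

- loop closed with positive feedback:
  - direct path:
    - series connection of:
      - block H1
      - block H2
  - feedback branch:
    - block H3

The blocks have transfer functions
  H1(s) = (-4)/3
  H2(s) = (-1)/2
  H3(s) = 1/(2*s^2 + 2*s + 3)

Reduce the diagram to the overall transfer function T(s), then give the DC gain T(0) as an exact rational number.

Answer: 6/7

Working:
Step 1 - combine H1, H2 in series; result 2/3
Step 2 - collapse the loop ((H1*H2) forward, H3 return); result (4*s^2 + 4*s + 6)/(6*s^2 + 6*s + 7)
Evaluating the step-2 result (the overall T(s)) at s = 0 gives T(0) = 6/7.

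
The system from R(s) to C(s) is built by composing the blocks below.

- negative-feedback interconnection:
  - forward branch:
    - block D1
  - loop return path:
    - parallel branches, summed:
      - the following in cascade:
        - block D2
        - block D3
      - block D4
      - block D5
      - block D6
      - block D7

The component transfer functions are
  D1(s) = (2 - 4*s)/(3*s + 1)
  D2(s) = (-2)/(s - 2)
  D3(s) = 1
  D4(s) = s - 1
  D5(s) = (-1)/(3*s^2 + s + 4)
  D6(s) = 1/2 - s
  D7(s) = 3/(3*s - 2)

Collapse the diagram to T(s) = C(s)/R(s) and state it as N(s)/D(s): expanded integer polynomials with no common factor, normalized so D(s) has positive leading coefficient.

Step 1 - multiply D2, D3 (series); result (-2)/(s - 2)
Step 2 - reduce the parallel group (D2*D3), D4, D5, D6, D7; result (-9*s^4 + 3*s^3 - 40*s^2 + 16*s - 40)/(18*s^4 - 42*s^3 + 32*s^2 - 56*s + 32)
Step 3 - apply the feedback formula to D1, ((D2*D3)+D4+D5+D6+D7): this yields T(s), and no further normalization is needed

Answer: (-36*s^5 + 102*s^4 - 106*s^3 + 144*s^2 - 120*s + 32)/(45*s^5 - 69*s^4 + 110*s^3 - 140*s^2 + 116*s - 24)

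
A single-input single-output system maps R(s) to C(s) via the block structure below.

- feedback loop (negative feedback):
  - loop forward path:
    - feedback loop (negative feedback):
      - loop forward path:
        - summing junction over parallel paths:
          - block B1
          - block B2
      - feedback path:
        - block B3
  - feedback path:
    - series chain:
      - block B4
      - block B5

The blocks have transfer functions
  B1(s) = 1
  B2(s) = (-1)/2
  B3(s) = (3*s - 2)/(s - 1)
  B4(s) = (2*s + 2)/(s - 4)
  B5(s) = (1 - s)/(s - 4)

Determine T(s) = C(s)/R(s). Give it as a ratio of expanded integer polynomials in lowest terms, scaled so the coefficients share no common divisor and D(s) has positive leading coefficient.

Answer: (s^3 - 9*s^2 + 24*s - 16)/(3*s^3 - 42*s^2 + 114*s - 66)

Working:
1. parallel reduction of B1, B2 = 1/2
2. feedback reduction of (B1+B2), B3 = (s - 1)/(5*s - 4)
3. reduce the series chain B4, B5 = (2 - 2*s^2)/(s^2 - 8*s + 16)
4. close the feedback loop around [(B1+B2)/(1+(B1+B2)*B3)], (B4*B5) - this is the overall T(s), already in the required normalized form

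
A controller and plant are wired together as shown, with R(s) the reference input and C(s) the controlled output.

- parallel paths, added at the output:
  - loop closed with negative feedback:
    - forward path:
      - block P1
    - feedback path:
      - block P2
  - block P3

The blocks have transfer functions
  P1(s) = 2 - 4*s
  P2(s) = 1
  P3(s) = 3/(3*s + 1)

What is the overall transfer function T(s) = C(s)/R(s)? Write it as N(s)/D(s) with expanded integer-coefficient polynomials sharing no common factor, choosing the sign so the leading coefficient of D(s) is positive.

The answer is (12*s^2 + 10*s - 11)/(12*s^2 - 5*s - 3).

Reasoning:
Step 1: apply the feedback formula to P1, P2 gives (4*s - 2)/(4*s - 3)
Step 2: add [P1/(1+P1*P2)], P3 (parallel), which is the overall transfer function T(s) = C(s)/R(s) in lowest terms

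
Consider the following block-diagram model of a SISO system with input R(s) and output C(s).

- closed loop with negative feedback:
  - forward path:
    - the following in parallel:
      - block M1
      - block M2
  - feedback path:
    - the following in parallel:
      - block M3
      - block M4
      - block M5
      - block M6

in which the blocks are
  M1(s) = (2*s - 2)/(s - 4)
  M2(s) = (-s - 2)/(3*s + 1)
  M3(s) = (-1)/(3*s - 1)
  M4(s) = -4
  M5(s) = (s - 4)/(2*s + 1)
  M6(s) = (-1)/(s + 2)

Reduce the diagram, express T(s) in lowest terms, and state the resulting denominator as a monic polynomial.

The answer is s^5 + 320*s^4/87 + 316*s^3/87 + 332*s^2/87 + 68*s/29 - 98/87.

Reasoning:
[1] sum the parallel branches M1, M2 gives (5*s^2 - 2*s + 6)/(3*s^2 - 11*s - 4)
[2] add M3, M4, M5, M6 (parallel) gives (-21*s^3 - 67*s^2 - 32*s + 15)/(6*s^3 + 13*s^2 + s - 2)
[3] collapse the loop ((M1+M2) forward, (M3+M4+M5+M6) return) gives (-30*s^5 - 53*s^4 - 15*s^3 - 66*s^2 - 10*s + 12)/(87*s^5 + 320*s^4 + 316*s^3 + 332*s^2 + 204*s - 98)
No further cancellation is possible in the step-3 result, so that is T(s). Its denominator becomes monic after dividing by the leading coefficient 87.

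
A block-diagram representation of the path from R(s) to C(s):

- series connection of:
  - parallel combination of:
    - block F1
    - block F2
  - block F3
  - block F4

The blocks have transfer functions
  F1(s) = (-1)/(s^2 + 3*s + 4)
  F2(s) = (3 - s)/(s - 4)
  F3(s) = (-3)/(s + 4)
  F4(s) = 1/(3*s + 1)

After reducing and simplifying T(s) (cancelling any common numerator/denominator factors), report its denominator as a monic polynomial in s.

(1) reduce the parallel group F1, F2 = (-s^3 + 4*s + 16)/(s^3 - s^2 - 8*s - 16)
(2) combine (F1+F2), F3, F4 in series = (3*s^3 - 12*s - 48)/(3*s^5 + 10*s^4 - 33*s^3 - 156*s^2 - 240*s - 64)
No further cancellation is possible in the step-2 result, so that is T(s). Its denominator becomes monic after dividing by the leading coefficient 3.

Therefore the answer is s^5 + 10*s^4/3 - 11*s^3 - 52*s^2 - 80*s - 64/3.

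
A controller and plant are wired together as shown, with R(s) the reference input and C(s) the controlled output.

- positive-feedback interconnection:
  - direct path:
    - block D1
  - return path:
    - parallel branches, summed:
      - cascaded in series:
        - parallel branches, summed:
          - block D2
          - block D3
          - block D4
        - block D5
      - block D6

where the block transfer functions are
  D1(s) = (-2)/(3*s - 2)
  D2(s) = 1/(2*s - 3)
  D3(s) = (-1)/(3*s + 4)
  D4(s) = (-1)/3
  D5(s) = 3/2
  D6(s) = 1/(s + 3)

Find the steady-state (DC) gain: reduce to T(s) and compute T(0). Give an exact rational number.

Step 1. sum the parallel branches D2, D3, D4 gives (-6*s^2 + 4*s + 33)/(18*s^2 - 3*s - 36)
Step 2. series reduction of (D2+D3+D4), D5 gives (-6*s^2 + 4*s + 33)/(12*s^2 - 2*s - 24)
Step 3. sum the parallel branches ((D2+D3+D4)*D5), D6 gives (-6*s^3 - 2*s^2 + 43*s + 75)/(12*s^3 + 34*s^2 - 30*s - 72)
Step 4. reduce the feedback loop with forward D1 and return (((D2+D3+D4)*D5)+D6) gives (-12*s^3 - 34*s^2 + 30*s + 72)/(18*s^4 + 33*s^3 - 81*s^2 - 35*s + 147)
Step 4 gives the overall T(s). Then T(0) = 72/147 = 24/49.

Final answer: 24/49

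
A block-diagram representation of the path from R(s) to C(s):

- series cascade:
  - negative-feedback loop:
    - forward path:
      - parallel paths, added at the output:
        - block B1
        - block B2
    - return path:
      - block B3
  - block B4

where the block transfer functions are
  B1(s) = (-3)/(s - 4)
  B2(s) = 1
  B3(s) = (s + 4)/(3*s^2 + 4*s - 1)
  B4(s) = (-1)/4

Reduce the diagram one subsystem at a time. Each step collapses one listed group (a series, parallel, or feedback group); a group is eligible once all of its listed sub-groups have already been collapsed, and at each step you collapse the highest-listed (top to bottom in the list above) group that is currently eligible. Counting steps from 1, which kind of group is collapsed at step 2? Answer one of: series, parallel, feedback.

1. reduce the parallel group B1, B2
2. feedback reduction of (B1+B2), B3
3. cascade [(B1+B2)/(1+(B1+B2)*B3)], B4
So the answer for step 2 is feedback.

Hence the answer: feedback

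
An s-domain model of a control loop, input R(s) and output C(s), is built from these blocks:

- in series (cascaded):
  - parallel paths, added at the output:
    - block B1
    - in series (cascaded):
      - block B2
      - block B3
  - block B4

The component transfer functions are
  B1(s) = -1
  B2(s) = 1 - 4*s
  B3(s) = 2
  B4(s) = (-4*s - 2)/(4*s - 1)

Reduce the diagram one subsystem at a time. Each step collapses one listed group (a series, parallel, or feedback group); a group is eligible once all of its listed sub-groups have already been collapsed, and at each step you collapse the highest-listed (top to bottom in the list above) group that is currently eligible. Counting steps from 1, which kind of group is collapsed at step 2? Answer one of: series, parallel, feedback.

(1) cascade B2, B3
(2) reduce the parallel group B1, (B2*B3)
(3) cascade (B1+(B2*B3)), B4
Step 2 collapses a parallel group.

Final answer: parallel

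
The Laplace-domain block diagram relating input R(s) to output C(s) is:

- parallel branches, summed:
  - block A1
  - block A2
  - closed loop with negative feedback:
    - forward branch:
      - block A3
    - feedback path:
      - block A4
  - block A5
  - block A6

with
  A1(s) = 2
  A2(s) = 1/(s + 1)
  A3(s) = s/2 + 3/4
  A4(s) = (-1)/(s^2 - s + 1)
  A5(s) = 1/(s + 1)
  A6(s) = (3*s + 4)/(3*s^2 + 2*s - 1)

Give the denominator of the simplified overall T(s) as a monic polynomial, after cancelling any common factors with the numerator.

1. close the feedback loop around A3, A4 -> (2*s^3 + s^2 - s + 3)/(4*s^2 - 6*s + 1)
2. combine A1, A2, [A3/(1+A3*A4)], A5, A6 in parallel -> (6*s^5 + 31*s^4 + 13*s^3 - 66*s^2 + 20*s - 3)/(12*s^4 - 10*s^3 - 13*s^2 + 8*s - 1)
Step 2 gives the fully reduced T(s), with no common factor left to cancel. The denominator's leading coefficient is 12, so divide each of its coefficients by 12 to get the monic form.

Therefore the answer is s^4 - 5*s^3/6 - 13*s^2/12 + 2*s/3 - 1/12.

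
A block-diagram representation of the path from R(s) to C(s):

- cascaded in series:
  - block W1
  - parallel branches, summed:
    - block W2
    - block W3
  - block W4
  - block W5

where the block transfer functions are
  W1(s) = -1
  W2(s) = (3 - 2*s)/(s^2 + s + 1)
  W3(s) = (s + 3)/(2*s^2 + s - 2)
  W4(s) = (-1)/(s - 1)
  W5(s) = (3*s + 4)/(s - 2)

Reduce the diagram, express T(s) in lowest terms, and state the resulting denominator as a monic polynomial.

The answer is s^6 - 3*s^5/2 - 2*s^4 + s^3 + 3*s^2/2 + 2*s - 2.

Reasoning:
[1] parallel reduction of W2, W3 = (-3*s^3 + 8*s^2 + 11*s - 3)/(2*s^4 + 3*s^3 + s^2 - s - 2)
[2] reduce the series chain W1, (W2+W3), W4, W5 = (-9*s^4 + 12*s^3 + 65*s^2 + 35*s - 12)/(2*s^6 - 3*s^5 - 4*s^4 + 2*s^3 + 3*s^2 + 4*s - 4)
That last expression is T(s), already simplified. Scaling its denominator by 1/2 (the reciprocal of the leading coefficient) yields the monic denominator.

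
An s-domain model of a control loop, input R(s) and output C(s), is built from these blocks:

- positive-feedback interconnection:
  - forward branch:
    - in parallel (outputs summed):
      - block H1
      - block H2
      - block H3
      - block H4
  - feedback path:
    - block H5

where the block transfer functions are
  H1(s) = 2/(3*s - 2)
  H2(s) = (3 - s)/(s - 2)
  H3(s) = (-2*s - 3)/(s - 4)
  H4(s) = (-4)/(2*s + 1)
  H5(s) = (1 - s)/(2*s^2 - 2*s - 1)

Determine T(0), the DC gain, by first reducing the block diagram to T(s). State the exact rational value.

Step 1 - sum the parallel branches H1, H2, H3, H4 gives (-18*s^4 + 43*s^3 + 20*s^2 - 134*s + 92)/(6*s^4 - 37*s^3 + 52*s^2 + 4*s - 16)
Step 2 - collapse the loop ((H1+H2+H3+H4) forward, H5 return) gives (-36*s^6 + 122*s^5 - 28*s^4 - 351*s^3 + 432*s^2 - 50*s - 92)/(12*s^6 - 104*s^5 + 233*s^4 - 82*s^3 - 246*s^2 + 254*s - 76)
The step-2 result is T(s). Setting s = 0: T(0) = -92/(-76) = 23/19.

Hence the answer: 23/19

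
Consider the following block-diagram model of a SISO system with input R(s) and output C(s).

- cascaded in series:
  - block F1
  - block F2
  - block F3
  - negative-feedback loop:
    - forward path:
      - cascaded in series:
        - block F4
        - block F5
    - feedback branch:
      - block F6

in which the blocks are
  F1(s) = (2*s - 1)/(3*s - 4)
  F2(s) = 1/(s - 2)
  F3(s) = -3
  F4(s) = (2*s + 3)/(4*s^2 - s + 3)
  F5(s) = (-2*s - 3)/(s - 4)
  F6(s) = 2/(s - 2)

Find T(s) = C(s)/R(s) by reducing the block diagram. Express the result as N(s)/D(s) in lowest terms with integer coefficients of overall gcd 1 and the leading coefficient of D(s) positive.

Answer: (24*s^3 + 60*s^2 + 18*s - 27)/(12*s^5 - 91*s^4 + 199*s^3 - 282*s^2 + 218*s - 24)

Working:
Step 1: cascade F4, F5; result (-4*s^2 - 12*s - 9)/(4*s^3 - 17*s^2 + 7*s - 12)
Step 2: close the feedback loop around (F4*F5), F6; result (-4*s^3 - 4*s^2 + 15*s + 18)/(4*s^4 - 25*s^3 + 33*s^2 - 50*s + 6)
Step 3: reduce the series chain F1, F2, F3, [(F4*F5)/(1+(F4*F5)*F6)]; the result is T(s) itself (integer coefficients, no common factor, positive leading denominator coefficient)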